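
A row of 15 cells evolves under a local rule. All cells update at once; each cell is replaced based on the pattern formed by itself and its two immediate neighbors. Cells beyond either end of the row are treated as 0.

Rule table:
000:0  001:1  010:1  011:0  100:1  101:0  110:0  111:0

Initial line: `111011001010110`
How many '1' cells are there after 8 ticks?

000000111010001
000001000011011
000011100100000
000100011110000
001110100001000
010000110011100
111001001100010
000111110010111
count of 1: 9

9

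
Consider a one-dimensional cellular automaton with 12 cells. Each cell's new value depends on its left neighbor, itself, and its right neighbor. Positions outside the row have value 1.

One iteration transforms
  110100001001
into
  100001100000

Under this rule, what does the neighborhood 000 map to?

At position 5 the neighborhood is 000; the next row has 1 there.

1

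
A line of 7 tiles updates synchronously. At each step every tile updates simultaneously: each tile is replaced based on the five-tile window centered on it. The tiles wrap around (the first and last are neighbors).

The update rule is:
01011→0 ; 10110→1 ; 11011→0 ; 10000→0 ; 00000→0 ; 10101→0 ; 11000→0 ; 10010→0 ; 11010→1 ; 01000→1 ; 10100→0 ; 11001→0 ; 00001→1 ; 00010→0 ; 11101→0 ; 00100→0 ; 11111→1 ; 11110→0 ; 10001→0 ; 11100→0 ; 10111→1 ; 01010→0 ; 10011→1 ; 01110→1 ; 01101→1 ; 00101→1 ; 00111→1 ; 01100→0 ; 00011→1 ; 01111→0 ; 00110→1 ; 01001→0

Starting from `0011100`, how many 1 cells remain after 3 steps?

1111000
1000001
0000111
count of 1: 3

3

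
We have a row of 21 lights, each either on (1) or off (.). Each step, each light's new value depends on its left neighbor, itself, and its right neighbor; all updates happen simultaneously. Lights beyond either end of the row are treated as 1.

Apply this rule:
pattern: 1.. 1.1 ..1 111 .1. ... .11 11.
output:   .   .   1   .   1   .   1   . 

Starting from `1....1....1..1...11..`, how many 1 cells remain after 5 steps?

10

....11...11.11..11..1
...11...11..1..11..11
..11...11..11.11..11.
.11...11..11..1..11..
.1...11..11..11.11..1
count of 1: 10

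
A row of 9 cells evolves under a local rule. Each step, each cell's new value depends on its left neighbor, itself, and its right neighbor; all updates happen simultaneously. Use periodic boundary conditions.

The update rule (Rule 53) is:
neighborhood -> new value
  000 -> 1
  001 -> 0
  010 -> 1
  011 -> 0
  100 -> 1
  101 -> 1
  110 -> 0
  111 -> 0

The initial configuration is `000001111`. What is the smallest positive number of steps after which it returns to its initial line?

9

111100000
000011110
111000001
000111100
110000011
001111000
100000111
011110000
000001111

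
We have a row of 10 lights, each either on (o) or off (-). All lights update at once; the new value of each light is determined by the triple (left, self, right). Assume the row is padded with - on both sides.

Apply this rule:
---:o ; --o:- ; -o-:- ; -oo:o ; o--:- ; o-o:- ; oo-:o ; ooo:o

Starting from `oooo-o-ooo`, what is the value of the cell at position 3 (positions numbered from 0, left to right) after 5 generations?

o

oooo---ooo
oooo-o-ooo  (repeats generation 0; period 2)
generation 5: oooo---ooo
position 3 holds o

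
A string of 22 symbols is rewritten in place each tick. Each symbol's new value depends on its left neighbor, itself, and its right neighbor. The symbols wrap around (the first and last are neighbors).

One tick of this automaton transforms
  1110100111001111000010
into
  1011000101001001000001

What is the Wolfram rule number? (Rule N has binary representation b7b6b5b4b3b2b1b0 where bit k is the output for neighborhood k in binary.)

position 1: 111 → 0  (bit 7 = 0)
position 2: 110 → 1  (bit 6 = 1)
position 3: 101 → 1  (bit 5 = 1)
position 5: 100 → 0  (bit 4 = 0)
position 0: 011 → 1  (bit 3 = 1)
position 4: 010 → 0  (bit 2 = 0)
position 6: 001 → 0  (bit 1 = 0)
position 17: 000 → 0  (bit 0 = 0)
bits b7..b0 = 01101000 = 104

104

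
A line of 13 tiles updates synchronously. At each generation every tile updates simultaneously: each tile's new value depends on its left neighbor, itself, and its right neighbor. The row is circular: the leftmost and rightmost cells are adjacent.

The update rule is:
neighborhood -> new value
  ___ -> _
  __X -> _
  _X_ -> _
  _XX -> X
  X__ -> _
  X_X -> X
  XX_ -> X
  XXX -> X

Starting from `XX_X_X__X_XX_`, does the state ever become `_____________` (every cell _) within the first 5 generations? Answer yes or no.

no

XXX_X____XXXX
XXXX_____XXXX
XXXX_____XXXX  (fixed point — unchanged through generation 5)
generation 5 is XXXX_____XXXX, still not uniform _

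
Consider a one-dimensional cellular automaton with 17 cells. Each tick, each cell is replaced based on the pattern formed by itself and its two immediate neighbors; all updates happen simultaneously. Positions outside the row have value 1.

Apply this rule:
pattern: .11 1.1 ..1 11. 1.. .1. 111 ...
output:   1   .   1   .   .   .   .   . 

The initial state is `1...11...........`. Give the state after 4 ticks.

tick 1: ...11...........1
tick 2: ..11...........11
tick 3: .11...........11.
tick 4: .1...........11..

.1...........11..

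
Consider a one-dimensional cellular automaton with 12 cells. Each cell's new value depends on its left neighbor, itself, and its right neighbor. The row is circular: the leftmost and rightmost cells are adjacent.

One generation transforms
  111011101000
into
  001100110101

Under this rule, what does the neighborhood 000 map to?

At position 10 the neighborhood is 000; the next row has 0 there.

0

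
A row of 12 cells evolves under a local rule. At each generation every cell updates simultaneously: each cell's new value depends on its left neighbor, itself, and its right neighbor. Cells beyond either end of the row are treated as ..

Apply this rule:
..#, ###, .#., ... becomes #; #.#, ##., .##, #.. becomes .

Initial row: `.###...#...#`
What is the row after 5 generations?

#.#..###.###
#.#.#.#...#.
#.#.#.#.###.
#.#.#.#..#..
#.#.#.#.##.#

#.#.#.#.##.#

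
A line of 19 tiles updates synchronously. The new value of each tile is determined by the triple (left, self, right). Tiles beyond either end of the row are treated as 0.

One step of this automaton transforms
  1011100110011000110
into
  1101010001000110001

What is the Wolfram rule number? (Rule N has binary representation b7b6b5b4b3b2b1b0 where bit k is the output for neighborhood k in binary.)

position 3: 111 → 1  (bit 7 = 1)
position 4: 110 → 0  (bit 6 = 0)
position 1: 101 → 1  (bit 5 = 1)
position 5: 100 → 1  (bit 4 = 1)
position 2: 011 → 0  (bit 3 = 0)
position 0: 010 → 1  (bit 2 = 1)
position 6: 001 → 0  (bit 1 = 0)
position 14: 000 → 1  (bit 0 = 1)
bits b7..b0 = 10110101 = 181

181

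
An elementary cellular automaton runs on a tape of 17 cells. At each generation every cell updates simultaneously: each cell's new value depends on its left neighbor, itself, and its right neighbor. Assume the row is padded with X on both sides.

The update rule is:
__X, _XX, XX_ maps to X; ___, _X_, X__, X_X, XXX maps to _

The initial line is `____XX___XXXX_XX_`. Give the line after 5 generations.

generation 1: ___XXX__XX__X_XX_
generation 2: __XX_X_XXX_X__XX_
generation 3: _XXX___X_X___XXX_
generation 4: _X_X__X_____XX_X_
generation 5: _____X_____XXX___

_____X_____XXX___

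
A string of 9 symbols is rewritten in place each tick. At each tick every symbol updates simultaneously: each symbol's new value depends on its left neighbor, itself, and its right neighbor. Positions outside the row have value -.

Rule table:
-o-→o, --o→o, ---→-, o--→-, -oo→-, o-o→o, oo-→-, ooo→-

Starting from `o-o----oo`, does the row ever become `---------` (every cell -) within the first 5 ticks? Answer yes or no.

tick 1: ooo---o--
tick 2: -----oo--
tick 3: ----o----
tick 4: ---oo----
tick 5: --o------
tick 5 is --o------, still not uniform -

no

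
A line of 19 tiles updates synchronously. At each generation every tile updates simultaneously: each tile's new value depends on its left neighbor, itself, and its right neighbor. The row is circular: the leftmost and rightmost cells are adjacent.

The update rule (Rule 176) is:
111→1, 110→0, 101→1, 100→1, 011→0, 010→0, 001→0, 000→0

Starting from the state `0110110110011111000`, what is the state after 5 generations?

0100000100100100101

generation 1: 0001001001001110100
generation 2: 0000100100100101010
generation 3: 0000010010010010101
generation 4: 1000001001001001010
generation 5: 0100000100100100101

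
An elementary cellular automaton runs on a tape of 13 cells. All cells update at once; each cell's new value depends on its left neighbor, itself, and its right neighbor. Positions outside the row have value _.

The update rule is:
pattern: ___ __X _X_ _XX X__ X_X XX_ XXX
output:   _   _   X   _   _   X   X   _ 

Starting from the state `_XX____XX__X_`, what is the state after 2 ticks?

__X_____X__X_
__X_____X__X_

__X_____X__X_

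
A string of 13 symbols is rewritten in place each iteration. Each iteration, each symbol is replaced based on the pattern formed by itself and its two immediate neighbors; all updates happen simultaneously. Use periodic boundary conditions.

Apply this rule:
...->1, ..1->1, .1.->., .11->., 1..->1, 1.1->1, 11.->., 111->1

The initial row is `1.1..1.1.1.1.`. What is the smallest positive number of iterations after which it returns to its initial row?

.1.11.1.1.1.1
1.1..1.1.1.1.

2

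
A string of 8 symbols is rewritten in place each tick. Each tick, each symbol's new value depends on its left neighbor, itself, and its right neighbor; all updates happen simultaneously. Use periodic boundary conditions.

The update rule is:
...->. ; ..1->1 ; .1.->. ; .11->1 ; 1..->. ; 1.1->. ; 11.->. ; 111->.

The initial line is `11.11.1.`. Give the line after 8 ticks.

.1..1...

1..1....
..1....1
.1....1.
1....1..
....1..1
...1..1.
..1..1..
.1..1...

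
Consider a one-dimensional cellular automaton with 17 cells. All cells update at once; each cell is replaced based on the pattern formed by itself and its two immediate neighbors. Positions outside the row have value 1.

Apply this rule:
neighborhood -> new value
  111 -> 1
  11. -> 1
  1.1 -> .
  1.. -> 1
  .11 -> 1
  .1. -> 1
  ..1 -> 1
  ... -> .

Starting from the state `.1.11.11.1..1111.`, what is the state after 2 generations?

.1.11.11.1111111.

.1.11.11.1111111.
.1.11.11.1111111.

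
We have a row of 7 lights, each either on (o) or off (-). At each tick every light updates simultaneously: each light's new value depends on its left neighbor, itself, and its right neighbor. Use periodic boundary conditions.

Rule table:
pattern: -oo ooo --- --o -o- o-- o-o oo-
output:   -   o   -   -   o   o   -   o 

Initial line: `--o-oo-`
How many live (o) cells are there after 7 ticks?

3

--o--oo
o-oo--o
o--oo--
oo--oo-
-oo--o-
--oo-oo
o--o--o
count of o: 3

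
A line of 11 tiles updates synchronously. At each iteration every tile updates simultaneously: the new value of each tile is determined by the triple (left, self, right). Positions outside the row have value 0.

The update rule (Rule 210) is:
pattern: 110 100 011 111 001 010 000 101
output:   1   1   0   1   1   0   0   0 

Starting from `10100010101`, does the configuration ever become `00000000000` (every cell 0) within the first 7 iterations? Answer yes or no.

iteration 1: 00010100000
iteration 2: 00100010000
iteration 3: 01010101000
iteration 4: 10000000100
iteration 5: 01000001010
iteration 6: 10100010001
iteration 7: 00010101010
iteration 7 is 00010101010, still not uniform 0

no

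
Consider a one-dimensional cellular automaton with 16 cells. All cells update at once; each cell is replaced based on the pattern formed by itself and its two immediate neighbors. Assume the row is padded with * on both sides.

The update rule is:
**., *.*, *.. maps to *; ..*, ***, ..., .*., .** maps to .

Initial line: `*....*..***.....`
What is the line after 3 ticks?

**....*...**....
.**....*...**...
*.**....*...**..

*.**....*...**..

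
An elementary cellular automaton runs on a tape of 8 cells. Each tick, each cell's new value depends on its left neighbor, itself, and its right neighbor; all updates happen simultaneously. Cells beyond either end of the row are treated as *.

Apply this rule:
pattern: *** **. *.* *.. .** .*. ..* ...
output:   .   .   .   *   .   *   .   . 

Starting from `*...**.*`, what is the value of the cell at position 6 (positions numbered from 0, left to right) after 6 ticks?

.*......
.**.....
...*....
*..**...
.*...*..
.**..**.
position 6 holds *

*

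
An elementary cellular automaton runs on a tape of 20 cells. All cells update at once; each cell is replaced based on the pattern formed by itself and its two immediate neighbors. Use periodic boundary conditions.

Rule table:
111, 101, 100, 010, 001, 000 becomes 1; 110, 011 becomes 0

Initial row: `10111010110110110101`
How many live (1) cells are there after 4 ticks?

12

01010111001001001110
11111010111111110101
11110111011111101110
01101010101111010101
count of 1: 12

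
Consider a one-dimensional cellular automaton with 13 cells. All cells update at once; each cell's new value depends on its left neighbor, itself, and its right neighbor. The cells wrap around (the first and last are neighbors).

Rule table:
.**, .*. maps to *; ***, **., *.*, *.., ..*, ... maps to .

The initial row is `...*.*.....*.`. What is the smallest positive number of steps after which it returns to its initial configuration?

step 1: ...*.*.....*.

1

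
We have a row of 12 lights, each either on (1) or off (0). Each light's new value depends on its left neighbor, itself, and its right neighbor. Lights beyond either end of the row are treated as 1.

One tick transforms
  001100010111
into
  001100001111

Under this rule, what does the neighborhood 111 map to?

At position 10 the neighborhood is 111; the next row has 1 there.

1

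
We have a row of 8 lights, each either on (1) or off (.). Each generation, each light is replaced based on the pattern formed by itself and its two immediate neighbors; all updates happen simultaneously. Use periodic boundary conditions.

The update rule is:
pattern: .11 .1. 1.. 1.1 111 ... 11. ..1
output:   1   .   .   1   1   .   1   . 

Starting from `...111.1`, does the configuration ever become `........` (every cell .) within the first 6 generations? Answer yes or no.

...1111.
...1111.  (fixed point — unchanged through generation 6)
generation 6 is ...1111., still not uniform .

no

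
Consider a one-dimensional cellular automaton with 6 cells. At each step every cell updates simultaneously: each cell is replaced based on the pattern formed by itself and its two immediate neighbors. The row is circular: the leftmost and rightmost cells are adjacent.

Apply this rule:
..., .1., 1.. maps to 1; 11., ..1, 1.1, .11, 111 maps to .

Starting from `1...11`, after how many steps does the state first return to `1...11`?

.11...
...111
11....
..111.
1....1
.111..
....11
111...
...11.
11...1
..11..
1...11

12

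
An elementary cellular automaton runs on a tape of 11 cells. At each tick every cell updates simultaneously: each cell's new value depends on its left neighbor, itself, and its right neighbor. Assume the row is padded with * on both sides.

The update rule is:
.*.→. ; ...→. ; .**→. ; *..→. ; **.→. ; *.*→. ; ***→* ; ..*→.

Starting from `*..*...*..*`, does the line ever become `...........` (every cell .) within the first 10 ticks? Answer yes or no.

yes

...........
all cells are . at tick 1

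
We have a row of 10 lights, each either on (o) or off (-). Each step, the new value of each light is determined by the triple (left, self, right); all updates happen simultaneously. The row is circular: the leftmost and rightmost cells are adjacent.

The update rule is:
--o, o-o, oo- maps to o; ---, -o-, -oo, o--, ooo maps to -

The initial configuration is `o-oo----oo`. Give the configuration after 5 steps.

o--o--o-o-

oo-o---o--
-oo---o--o
o-o--o--o-
-o--o--o-o
o--o--o-o-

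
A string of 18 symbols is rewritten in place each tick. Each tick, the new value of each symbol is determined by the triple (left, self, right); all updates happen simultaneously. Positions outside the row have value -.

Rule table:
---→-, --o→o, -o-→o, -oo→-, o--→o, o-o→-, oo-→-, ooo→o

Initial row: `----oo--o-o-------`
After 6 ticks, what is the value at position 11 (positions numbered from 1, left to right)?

---o--ooo-oo------
--oooo-o----o-----
-o-oo--oo--ooo----
oo---oo--oo-o-o---
--o-o--oo---o-oo--
-oo-ooo--o-oo---o-
position 11 holds -

-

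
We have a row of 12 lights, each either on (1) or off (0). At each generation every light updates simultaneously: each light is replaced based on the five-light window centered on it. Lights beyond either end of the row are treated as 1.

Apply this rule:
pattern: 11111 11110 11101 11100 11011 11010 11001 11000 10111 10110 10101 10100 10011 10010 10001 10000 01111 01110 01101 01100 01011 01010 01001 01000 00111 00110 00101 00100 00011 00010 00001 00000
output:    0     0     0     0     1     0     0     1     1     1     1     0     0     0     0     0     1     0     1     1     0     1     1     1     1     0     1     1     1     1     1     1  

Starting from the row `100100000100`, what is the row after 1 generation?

000110111110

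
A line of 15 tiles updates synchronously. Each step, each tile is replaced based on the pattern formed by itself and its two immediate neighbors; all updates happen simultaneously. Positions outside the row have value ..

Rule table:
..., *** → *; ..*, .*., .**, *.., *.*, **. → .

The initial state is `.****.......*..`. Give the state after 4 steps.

*..**.....***..

step 1: ..**..*****...*
step 2: *......***..*..
step 3: ..****..*.....*
step 4: *..**.....***..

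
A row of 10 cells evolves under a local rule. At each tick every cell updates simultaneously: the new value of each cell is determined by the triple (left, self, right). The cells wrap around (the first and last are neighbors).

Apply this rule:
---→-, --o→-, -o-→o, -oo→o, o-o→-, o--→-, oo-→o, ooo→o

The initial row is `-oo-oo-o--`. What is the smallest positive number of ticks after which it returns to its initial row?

-oo-oo-o--

1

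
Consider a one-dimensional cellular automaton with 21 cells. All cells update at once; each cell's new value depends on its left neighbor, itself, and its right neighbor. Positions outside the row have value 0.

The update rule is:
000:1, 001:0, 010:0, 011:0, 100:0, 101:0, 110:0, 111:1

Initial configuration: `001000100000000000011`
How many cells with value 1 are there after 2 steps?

100010001111111111000
001000100111111110011
count of 1: 12

12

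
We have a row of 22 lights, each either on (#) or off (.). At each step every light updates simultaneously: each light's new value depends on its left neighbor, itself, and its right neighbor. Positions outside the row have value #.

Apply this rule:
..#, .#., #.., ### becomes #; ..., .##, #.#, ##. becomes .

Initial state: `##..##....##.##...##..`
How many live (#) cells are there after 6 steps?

10

step 1: #.##..#..#.....#.#..##
step 2: ....#######...##.###.#
step 3: #..#.#####.#.#....#...
step 4: .###..###..#.##..###.#
step 5: ..#.##.#.###...##.#...
step 6: ###....#..#.#.#...##.#
count of #: 10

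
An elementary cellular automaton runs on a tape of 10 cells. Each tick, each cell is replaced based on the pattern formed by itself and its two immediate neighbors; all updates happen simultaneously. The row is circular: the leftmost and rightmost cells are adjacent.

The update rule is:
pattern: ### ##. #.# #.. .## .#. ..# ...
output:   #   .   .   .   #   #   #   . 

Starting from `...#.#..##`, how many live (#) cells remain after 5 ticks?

5

tick 1: ..##.#.##.
tick 2: .##..#.#..
tick 3: ##..##.#..
tick 4: #..##..#.#
tick 5: ..##..##.#
count of #: 5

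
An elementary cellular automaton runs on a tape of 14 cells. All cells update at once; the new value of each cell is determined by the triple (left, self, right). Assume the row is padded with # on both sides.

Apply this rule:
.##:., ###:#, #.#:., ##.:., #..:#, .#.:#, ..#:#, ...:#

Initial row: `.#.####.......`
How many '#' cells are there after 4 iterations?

.#..##.#######
.###....######
..#.####.#####
###..##...####
count of #: 9

9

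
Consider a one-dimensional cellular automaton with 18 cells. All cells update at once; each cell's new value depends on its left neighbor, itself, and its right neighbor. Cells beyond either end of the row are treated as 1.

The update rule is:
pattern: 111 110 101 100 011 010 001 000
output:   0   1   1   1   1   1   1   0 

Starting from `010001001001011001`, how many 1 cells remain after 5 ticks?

tick 1: 111011111111111111
tick 2: 001110000000000000
tick 3: 111011000000000001
tick 4: 001111100000000011
tick 5: 111000110000000110
count of 1: 7

7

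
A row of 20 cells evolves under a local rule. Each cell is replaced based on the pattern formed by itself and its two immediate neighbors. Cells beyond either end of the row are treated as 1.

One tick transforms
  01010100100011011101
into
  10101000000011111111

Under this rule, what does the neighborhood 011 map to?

At position 12 the neighborhood is 011; the next row has 1 there.

1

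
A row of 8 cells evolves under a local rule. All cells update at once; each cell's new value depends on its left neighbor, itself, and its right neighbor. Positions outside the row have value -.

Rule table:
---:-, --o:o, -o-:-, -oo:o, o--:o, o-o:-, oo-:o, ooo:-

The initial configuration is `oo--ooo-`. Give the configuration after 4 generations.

o---oooo

generation 1: ooooo-oo
generation 2: o---o-oo
generation 3: -o-o--oo
generation 4: o---oooo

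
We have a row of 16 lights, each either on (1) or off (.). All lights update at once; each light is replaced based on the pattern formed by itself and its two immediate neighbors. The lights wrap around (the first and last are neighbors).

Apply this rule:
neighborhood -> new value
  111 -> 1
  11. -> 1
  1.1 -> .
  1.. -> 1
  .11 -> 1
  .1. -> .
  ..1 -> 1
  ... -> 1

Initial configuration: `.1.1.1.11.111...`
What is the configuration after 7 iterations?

111111111.111111

1......11.111111
111111111.111111
111111111.111111  (fixed point — unchanged through iteration 7)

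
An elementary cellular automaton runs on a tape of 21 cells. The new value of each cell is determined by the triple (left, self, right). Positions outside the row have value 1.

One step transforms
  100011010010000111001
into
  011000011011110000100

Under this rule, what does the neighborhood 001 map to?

0

At position 3 the neighborhood is 001; the next row has 0 there.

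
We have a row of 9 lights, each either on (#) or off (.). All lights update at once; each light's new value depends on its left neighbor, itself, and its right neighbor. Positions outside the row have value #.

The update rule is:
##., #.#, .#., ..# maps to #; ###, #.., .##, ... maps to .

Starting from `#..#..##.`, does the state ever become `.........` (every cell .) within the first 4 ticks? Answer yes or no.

no

#.##.#.##
##.####..
.##...#.#
#.#..###.
tick 4 is #.#..###., still not uniform .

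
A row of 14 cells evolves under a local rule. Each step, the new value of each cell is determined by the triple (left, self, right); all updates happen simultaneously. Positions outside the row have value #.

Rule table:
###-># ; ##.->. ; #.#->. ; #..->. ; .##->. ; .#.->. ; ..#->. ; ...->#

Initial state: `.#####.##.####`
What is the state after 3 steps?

.#.....##....#

..###......###
...#..####..##
.#.....##....#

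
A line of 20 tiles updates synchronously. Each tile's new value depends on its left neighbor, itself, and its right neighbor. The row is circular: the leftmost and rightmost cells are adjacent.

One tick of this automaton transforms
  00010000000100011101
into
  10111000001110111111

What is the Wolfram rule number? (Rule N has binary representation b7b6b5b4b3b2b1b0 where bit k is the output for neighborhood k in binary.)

254

position 16: 111 → 1  (bit 7 = 1)
position 17: 110 → 1  (bit 6 = 1)
position 18: 101 → 1  (bit 5 = 1)
position 0: 100 → 1  (bit 4 = 1)
position 15: 011 → 1  (bit 3 = 1)
position 3: 010 → 1  (bit 2 = 1)
position 2: 001 → 1  (bit 1 = 1)
position 1: 000 → 0  (bit 0 = 0)
bits b7..b0 = 11111110 = 254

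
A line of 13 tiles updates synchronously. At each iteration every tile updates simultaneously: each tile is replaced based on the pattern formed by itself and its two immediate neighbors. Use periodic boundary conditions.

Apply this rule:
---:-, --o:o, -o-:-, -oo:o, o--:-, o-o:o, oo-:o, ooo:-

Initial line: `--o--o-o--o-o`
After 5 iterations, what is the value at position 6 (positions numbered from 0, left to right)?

iteration 1: -o--o-o--o-o-
iteration 2: o--o-o--o-o--
iteration 3: --o-o--o-o--o
iteration 4: -o-o--o-o--o-
iteration 5: o-o--o-o--o--
position 6 holds -

-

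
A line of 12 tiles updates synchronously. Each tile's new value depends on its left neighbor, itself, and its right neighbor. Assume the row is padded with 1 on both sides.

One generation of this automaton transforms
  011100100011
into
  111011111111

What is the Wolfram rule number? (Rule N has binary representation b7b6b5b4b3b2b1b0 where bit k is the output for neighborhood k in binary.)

191

position 2: 111 → 1  (bit 7 = 1)
position 3: 110 → 0  (bit 6 = 0)
position 0: 101 → 1  (bit 5 = 1)
position 4: 100 → 1  (bit 4 = 1)
position 1: 011 → 1  (bit 3 = 1)
position 6: 010 → 1  (bit 2 = 1)
position 5: 001 → 1  (bit 1 = 1)
position 8: 000 → 1  (bit 0 = 1)
bits b7..b0 = 10111111 = 191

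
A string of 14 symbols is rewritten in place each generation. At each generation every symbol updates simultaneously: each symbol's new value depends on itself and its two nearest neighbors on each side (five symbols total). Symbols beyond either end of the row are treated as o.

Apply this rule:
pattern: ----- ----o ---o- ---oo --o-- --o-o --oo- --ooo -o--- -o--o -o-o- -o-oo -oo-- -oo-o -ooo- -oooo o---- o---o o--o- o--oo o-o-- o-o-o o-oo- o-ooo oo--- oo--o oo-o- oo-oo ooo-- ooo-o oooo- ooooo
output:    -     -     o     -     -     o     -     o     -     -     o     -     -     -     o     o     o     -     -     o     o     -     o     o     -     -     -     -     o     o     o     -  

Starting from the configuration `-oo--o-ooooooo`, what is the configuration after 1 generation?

-o---o-oo-----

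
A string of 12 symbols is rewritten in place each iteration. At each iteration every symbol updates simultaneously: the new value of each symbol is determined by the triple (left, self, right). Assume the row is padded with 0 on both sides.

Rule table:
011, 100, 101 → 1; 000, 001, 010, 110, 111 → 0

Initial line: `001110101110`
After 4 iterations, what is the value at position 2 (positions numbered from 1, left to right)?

0

001001011001
000100110100
000010101010
000001010101
position 2 holds 0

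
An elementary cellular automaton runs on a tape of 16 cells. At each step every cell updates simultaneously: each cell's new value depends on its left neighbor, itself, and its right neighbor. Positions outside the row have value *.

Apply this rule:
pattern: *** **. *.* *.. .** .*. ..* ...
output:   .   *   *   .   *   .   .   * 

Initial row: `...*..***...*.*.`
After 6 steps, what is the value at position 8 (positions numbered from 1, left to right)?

.*....*.*.*..*.*
*..**..*.*....**
*..**...*..**.*.
*..**.*....***.*
*..***..**.*.***
*..*.*..***.**..
position 8 holds .

.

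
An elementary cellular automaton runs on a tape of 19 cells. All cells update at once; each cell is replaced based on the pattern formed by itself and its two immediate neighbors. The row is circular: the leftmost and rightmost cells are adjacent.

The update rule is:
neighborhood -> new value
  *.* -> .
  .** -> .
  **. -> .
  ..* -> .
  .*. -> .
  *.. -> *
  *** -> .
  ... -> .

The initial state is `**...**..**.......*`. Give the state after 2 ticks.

..*....*...*.......
...*....*...*......

...*....*...*......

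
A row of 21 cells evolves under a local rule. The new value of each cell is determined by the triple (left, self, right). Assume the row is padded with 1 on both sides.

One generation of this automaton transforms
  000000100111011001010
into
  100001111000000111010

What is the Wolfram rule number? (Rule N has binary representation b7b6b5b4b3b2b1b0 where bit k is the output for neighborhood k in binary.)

22

position 10: 111 → 0  (bit 7 = 0)
position 11: 110 → 0  (bit 6 = 0)
position 12: 101 → 0  (bit 5 = 0)
position 0: 100 → 1  (bit 4 = 1)
position 9: 011 → 0  (bit 3 = 0)
position 6: 010 → 1  (bit 2 = 1)
position 5: 001 → 1  (bit 1 = 1)
position 1: 000 → 0  (bit 0 = 0)
bits b7..b0 = 00010110 = 22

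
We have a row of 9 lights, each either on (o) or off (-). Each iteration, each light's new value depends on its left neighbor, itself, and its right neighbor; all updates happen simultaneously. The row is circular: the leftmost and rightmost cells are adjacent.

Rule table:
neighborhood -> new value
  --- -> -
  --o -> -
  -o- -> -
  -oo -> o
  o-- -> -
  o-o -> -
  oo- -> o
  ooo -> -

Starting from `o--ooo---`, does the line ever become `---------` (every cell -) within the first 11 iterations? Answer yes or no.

yes

---o-o---
---------
all cells are - at iteration 2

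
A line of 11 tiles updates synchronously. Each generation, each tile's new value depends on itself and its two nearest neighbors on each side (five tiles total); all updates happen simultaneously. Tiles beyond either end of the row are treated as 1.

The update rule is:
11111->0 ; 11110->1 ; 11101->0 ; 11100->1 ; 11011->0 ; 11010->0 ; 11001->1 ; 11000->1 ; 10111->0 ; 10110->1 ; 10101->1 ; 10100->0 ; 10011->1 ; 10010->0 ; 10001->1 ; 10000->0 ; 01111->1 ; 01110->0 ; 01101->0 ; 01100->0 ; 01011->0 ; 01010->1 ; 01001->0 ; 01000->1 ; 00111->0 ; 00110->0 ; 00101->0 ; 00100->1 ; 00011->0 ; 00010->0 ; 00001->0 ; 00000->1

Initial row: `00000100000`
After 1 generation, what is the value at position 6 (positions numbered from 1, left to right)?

generation 1: 10100110100
position 6 holds 1

1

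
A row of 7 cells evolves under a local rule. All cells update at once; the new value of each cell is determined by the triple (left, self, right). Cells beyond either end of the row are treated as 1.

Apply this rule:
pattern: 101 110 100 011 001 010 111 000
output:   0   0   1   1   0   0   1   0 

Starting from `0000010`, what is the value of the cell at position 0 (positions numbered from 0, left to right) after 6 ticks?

tick 1: 1000000
tick 2: 0100000
tick 3: 0010000
tick 4: 1001000
tick 5: 0100100
tick 6: 0010010
position 0 holds 0

0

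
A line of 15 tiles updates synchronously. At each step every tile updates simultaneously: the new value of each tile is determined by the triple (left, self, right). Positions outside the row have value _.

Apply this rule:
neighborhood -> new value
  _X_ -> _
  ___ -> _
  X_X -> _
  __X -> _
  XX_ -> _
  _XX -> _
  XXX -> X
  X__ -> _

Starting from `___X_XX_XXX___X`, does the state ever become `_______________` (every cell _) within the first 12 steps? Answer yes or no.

step 1: _________X_____
step 2: _______________
all cells are _ at step 2

yes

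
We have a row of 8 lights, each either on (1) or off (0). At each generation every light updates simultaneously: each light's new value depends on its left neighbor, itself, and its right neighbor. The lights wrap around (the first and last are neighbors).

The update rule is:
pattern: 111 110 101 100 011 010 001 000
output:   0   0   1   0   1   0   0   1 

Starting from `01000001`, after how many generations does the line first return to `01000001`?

generation 1: 10011100
generation 2: 00010000
generation 3: 11000111
generation 4: 00010100
generation 5: 11001001
generation 6: 00000001
generation 7: 01111100
generation 8: 01000001

8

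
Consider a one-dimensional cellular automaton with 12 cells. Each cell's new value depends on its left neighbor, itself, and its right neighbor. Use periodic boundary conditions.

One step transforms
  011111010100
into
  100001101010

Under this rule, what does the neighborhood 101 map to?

At position 6 the neighborhood is 101; the next row has 1 there.

1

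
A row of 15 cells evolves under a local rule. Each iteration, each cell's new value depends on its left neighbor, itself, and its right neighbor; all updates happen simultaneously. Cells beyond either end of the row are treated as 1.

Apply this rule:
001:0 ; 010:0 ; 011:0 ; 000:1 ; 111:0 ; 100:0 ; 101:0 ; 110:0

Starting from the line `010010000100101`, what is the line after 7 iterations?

000000110000000

000000110000000
011110000111110
000000110000000  (repeats iteration 1; period 2)
iteration 7: 000000110000000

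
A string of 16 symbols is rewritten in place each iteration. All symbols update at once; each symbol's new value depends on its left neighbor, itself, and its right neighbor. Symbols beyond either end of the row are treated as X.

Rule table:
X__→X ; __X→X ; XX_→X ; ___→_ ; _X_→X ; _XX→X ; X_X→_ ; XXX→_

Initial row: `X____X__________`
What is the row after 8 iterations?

XX__XXX________X
_XXXX_XX______XX
_X__X_XXX____XX_
_XXXX_X_XX__XXX_
_X__X_X_XXXXX_X_
_XXXX_X_X___X_X_
_X__X_X_XX_XX_X_
_XXXX_X_XX_XX_X_

_XXXX_X_XX_XX_X_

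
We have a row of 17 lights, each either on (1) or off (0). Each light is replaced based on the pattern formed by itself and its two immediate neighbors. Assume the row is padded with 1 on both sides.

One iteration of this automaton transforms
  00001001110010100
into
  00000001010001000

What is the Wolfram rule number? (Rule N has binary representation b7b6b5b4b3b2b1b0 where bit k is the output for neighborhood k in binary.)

104

position 8: 111 → 0  (bit 7 = 0)
position 9: 110 → 1  (bit 6 = 1)
position 13: 101 → 1  (bit 5 = 1)
position 0: 100 → 0  (bit 4 = 0)
position 7: 011 → 1  (bit 3 = 1)
position 4: 010 → 0  (bit 2 = 0)
position 3: 001 → 0  (bit 1 = 0)
position 1: 000 → 0  (bit 0 = 0)
bits b7..b0 = 01101000 = 104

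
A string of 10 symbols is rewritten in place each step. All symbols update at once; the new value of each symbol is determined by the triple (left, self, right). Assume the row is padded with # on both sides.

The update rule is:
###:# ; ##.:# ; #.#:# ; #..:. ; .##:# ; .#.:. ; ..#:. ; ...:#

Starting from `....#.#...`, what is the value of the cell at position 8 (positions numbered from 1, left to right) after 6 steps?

.##..#..#.
###......#
###.####.#
##########
##########  (fixed point — unchanged through step 6)
position 8 holds #

#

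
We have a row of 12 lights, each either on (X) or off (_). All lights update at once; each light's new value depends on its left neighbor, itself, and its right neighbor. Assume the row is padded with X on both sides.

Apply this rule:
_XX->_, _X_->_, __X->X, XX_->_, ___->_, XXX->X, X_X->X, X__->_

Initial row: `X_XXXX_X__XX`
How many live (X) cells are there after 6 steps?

5

_X_XX_X__X_X
X_X__X__X_X_
_X__X__X_X_X
X__X__X_X_X_
__X__X_X_X_X
_X__X_X_X_X_
count of X: 5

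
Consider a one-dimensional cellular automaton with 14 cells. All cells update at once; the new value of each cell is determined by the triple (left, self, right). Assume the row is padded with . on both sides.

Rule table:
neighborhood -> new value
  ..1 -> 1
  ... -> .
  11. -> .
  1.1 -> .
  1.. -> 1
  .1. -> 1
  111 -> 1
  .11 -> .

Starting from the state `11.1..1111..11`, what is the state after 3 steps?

.11.11.....111

step 1: ...111.11.11..
step 2: ..1.1.......1.
step 3: .11.11.....111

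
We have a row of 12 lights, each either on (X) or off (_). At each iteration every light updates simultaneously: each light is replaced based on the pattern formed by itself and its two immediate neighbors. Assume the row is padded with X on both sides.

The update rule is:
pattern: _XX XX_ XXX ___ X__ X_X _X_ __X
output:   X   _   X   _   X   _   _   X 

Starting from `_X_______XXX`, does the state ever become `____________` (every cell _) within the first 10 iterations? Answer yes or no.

no

__X_____XXXX
XX_X___XXXXX
X___X_XXXXXX
_X_X__XXXXXX
____XXXXXXXX
X__XXXXXXXXX
_XXXXXXXXXXX
_XXXXXXXXXXX  (fixed point — unchanged through iteration 10)
iteration 10 is _XXXXXXXXXXX, still not uniform _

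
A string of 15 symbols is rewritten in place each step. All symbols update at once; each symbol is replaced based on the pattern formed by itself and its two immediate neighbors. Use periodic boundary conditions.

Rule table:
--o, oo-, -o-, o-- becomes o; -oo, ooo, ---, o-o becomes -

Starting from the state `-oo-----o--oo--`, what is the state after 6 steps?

--o-----oo-o--o

o-oo---oooo-oo-
o--oo-o---o--o-
ooo-o-oo-ooooo-
--o-o--o-----o-
-oo-ooooo---ooo
--o-----oo-o--o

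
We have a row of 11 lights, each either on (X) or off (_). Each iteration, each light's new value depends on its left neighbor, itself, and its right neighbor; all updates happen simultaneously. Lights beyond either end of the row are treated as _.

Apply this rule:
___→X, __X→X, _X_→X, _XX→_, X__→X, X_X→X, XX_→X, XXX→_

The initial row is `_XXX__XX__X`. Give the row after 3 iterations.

iteration 1: X__XXX_XXXX
iteration 2: XXX__XX___X
iteration 3: __XXX_XXXXX

__XXX_XXXXX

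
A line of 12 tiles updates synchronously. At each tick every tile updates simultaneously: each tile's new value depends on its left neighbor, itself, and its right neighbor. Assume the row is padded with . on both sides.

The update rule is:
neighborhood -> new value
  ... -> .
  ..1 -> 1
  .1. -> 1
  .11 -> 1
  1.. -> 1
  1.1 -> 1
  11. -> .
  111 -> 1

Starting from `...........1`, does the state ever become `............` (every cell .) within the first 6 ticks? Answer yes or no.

no

tick 1: ..........11
tick 2: .........11.
tick 3: ........11.1
tick 4: .......11.11
tick 5: ......11.11.
tick 6: .....11.11.1
tick 6 is .....11.11.1, still not uniform .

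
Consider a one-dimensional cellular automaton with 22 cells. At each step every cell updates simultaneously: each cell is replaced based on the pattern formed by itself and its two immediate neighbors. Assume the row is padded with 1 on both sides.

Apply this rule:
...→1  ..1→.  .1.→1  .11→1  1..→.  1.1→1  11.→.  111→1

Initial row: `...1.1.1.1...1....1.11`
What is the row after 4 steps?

.1.1111111.1.1.11.1111
111111111.111111.11111
11111111.111111.111111
1111111.111111.1111111

1111111.111111.1111111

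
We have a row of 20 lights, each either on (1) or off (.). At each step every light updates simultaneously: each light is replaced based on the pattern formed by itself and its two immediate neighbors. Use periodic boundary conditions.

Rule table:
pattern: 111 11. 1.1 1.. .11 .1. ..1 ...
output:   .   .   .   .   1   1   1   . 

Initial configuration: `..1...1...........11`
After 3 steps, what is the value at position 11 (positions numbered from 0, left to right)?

step 1: .11..11..........11.
step 2: 11..11..........11..
step 3: 1..11..........11..1
position 11 holds .

.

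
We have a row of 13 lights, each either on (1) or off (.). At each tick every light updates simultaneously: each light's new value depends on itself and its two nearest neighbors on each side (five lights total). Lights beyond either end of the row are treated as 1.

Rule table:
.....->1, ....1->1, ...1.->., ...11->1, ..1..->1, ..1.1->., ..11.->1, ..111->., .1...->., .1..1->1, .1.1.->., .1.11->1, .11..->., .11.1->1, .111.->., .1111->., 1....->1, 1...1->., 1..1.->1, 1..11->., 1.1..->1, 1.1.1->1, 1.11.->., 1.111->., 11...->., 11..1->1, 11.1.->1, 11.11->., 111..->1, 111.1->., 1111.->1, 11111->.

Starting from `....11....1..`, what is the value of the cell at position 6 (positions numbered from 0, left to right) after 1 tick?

.1111..11.11.
position 6 holds .

.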